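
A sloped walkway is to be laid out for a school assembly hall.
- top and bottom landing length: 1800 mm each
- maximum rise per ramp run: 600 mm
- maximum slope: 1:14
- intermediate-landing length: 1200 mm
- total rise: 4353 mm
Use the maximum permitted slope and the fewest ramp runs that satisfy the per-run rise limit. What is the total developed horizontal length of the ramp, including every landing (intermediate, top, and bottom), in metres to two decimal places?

72.94 m

⌈4353/600⌉ = 8 ramp runs. That means 7 intermediate landings.
Horizontal run for 4353 mm of rise at 1:14 is 4353 × 14 = 60942 mm.
Intermediate landings: 7 × 1200 = 8400 mm.
Top and bottom landings: 2 × 1800 = 3600 mm.
Total = 60942 + 8400 + 3600 = 72942 mm.
= 72.94 m.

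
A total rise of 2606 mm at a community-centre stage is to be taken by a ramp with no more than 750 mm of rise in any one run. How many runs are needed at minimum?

2606 / 750 = 3.47, so 4 ramp runs are needed.

4 runs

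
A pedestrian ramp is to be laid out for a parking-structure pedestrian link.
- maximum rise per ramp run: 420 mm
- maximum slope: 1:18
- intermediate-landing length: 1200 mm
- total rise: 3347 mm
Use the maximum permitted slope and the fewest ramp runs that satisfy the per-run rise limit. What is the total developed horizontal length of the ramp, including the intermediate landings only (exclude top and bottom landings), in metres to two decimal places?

68.65 m

3347 / 420 = 7.969 → round up to 8 ramp runs. That means 7 intermediate landings.
Horizontal run for 3347 mm of rise at 1:18 is 3347 × 18 = 60246 mm.
Intermediate landings: 7 × 1200 = 8400 mm.
Developed length = 60246 + 8400 = 68646 mm.
= 68.65 m.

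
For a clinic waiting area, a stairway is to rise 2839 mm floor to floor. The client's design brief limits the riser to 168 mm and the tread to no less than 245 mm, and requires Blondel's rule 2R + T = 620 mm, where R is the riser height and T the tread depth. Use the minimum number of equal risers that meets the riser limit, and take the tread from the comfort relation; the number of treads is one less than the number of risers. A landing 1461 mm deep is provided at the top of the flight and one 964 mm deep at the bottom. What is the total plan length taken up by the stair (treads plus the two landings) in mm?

⌈2839/168⌉ = 17 risers.
Each riser is 2839/17 = 167 mm (≤ 168 mm).
From 2R + T = 620: T = 620 − 334 = 286 mm.
Going = (17 − 1) × 286 = 4576 mm.
Enclosure = 4576 + 1461 + 964 = 7001 mm.

7001 mm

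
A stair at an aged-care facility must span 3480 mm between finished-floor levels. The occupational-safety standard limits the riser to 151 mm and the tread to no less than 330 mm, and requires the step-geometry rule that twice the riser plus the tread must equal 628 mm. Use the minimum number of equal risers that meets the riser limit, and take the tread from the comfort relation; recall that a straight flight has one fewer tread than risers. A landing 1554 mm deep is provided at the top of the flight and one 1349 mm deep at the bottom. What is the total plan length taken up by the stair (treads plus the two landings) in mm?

3480 / 151 = 23.046 → round up to 24 risers.
Each riser is 3480/24 = 145 mm (≤ 151 mm).
Tread T = 628 − 2 × 145 = 338 mm (≥ 330 mm).
Treads = 24 − 1 = 23; going = 23 × 338 = 7774 mm.
Add landings: 7774 + 1554 + 1349 = 10677 mm.

10677 mm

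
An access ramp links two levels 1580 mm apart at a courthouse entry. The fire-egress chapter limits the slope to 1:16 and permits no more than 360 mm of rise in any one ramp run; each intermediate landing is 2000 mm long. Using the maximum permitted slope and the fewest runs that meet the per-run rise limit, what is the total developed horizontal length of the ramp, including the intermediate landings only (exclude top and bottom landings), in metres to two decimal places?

33.28 m

At most 360 each: 1580/360 = 4.39, giving 5 ramp runs. That means 4 intermediate landings.
Ramp run (horizontal) at 1:16: 1580 × 16 = 25280 mm.
4 intermediate landings contribute 4 × 2000 = 8000 mm.
Developed length = 25280 + 8000 = 33280 mm.
= 33.28 m.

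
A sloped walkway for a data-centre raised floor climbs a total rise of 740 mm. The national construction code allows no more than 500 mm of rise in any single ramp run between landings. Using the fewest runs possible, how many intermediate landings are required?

⌈740/500⌉ = 2 ramp runs.
2 runs are separated by 1 intermediate landings.

1 intermediate landings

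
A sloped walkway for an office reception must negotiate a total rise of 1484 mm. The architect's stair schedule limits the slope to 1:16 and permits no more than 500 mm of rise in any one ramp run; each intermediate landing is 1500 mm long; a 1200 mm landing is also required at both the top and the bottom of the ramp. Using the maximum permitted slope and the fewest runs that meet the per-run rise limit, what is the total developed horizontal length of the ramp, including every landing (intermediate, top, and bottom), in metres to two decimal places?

29.14 m

At most 500 each: 1484/500 = 2.97, giving 3 ramp runs. That means 2 intermediate landings.
Horizontal run for 1484 mm of rise at 1:16 is 1484 × 16 = 23744 mm.
Intermediate landings: 2 × 1500 = 3000 mm.
Top and bottom landings: 2 × 1200 = 2400 mm.
Total = 23744 + 3000 + 2400 = 29144 mm.
= 29.14 m.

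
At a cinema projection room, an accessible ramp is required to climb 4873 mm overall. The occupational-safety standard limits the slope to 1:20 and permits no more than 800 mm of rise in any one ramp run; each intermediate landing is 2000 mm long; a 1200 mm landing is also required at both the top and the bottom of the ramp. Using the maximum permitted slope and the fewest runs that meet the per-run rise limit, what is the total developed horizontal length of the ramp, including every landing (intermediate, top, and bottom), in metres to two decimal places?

At most 800 each: 4873/800 = 6.09, giving 7 ramp runs. That means 6 intermediate landings.
Ramp run (horizontal) at 1:20: 4873 × 20 = 97460 mm.
6 intermediate landings contribute 6 × 2000 = 12000 mm.
Top and bottom landings: 2 × 1200 = 2400 mm.
Total = 97460 + 12000 + 2400 = 111860 mm.
= 111.86 m.

111.86 m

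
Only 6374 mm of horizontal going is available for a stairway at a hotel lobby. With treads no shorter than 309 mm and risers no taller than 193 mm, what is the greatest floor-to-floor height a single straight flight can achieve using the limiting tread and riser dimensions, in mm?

6374 / 309 = 20.63, so 20 treads fit.
Risers = treads + 1 = 21.
Maximum height = 21 × 193 = 4053 mm.

4053 mm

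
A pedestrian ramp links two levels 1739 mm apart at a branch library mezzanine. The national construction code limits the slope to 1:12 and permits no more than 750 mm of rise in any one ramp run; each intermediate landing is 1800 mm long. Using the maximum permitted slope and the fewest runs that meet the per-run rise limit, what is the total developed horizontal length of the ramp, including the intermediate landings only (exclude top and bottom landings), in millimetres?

⌈1739/750⌉ = 3 ramp runs. That means 2 intermediate landings.
Horizontal run for 1739 mm of rise at 1:12 is 1739 × 12 = 20868 mm.
2 intermediate landings contribute 2 × 1800 = 3600 mm.
Developed length = 20868 + 3600 = 24468 mm.

24468 mm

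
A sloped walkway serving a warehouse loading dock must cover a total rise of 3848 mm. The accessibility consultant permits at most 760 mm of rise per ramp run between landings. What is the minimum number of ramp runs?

6 runs

At most 760 each: 3848/760 = 5.06, giving 6 ramp runs.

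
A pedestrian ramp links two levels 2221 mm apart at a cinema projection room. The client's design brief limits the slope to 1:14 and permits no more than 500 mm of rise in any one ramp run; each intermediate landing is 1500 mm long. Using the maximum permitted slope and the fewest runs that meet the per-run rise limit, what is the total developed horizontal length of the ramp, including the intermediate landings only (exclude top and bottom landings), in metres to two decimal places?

37.09 m

2221 / 500 = 4.44, so 5 ramp runs are needed. That means 4 intermediate landings.
Horizontal run for 2221 mm of rise at 1:14 is 2221 × 14 = 31094 mm.
Intermediate landings: 4 × 1500 = 6000 mm.
Total developed length = 31094 + 6000 = 37094 mm.
= 37.09 m.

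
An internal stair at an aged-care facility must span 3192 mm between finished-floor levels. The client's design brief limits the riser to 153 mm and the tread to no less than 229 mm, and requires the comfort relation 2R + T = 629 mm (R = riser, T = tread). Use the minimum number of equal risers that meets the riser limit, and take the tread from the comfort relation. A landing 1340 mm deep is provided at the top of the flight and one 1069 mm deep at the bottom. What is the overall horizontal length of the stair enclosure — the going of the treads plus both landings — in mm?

8909 mm

⌈3192/153⌉ = 21 risers.
R = 3192 ÷ 21 = 152 mm.
T = 629 − 2·152 = 325 mm, which satisfies the 229 mm minimum.
21 risers give 20 treads; going = 20 × 325 = 6500 mm.
Add landings: 6500 + 1340 + 1069 = 8909 mm.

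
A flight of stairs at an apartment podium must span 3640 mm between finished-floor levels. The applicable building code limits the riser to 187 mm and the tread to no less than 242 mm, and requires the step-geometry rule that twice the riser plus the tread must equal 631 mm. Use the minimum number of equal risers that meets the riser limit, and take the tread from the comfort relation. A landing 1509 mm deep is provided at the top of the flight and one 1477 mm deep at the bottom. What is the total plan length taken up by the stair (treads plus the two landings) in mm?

⌈3640/187⌉ = 20 risers.
R = 3640 ÷ 20 = 182 mm.
T = 631 − 2·182 = 267 mm, which satisfies the 242 mm minimum.
20 risers give 19 treads; going = 19 × 267 = 5073 mm.
Enclosure = 5073 + 1509 + 1477 = 8059 mm.

8059 mm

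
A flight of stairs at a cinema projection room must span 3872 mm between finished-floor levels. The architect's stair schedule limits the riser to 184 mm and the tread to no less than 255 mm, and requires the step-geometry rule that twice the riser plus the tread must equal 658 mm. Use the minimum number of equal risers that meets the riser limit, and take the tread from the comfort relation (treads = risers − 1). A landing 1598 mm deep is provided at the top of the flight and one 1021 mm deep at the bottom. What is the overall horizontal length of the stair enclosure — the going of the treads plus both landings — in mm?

9045 mm

3872 / 184 = 21.04, so 22 risers are needed.
R = 3872 ÷ 22 = 176 mm.
T = 658 − 2·176 = 306 mm, which satisfies the 255 mm minimum.
Treads = 22 − 1 = 21; going = 21 × 306 = 6426 mm.
Add landings: 6426 + 1598 + 1021 = 9045 mm.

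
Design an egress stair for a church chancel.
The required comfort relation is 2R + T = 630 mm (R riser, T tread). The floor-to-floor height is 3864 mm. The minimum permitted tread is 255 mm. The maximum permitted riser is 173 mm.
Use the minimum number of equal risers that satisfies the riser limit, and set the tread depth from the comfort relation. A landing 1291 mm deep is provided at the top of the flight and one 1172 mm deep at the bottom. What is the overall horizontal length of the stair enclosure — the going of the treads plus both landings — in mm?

8931 mm

⌈3864/173⌉ = 23 risers.
Each riser is 3864/23 = 168 mm (≤ 173 mm).
From 2R + T = 630: T = 630 − 336 = 294 mm.
23 risers give 22 treads; going = 22 × 294 = 6468 mm.
Add landings: 6468 + 1291 + 1172 = 8931 mm.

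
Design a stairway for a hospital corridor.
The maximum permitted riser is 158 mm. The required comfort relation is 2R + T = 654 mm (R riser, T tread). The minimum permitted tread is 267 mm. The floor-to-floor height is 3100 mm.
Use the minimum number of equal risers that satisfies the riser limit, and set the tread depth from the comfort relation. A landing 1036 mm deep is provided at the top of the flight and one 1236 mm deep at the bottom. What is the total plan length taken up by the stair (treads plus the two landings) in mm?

8808 mm

⌈3100/158⌉ = 20 risers.
R = 3100 ÷ 20 = 155 mm.
T = 654 − 2·155 = 344 mm, which satisfies the 267 mm minimum.
Going = (20 − 1) × 344 = 6536 mm.
Enclosure = 6536 + 1036 + 1236 = 8808 mm.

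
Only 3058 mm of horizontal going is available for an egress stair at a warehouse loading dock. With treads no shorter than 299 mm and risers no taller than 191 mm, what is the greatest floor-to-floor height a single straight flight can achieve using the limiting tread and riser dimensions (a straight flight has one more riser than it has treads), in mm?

2101 mm

3058 / 299 = 10.23, so 10 treads fit.
Risers = treads + 1 = 11.
Maximum height = 11 × 191 = 2101 mm.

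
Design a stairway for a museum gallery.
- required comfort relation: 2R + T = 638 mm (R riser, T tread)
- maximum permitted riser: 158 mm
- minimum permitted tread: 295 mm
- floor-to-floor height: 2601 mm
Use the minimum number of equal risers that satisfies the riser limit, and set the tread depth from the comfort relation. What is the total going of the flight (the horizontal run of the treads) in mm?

2601 / 158 = 16.462 → round up to 17 risers.
R = 2601 ÷ 17 = 153 mm.
T = 638 − 2·153 = 332 mm, which satisfies the 295 mm minimum.
17 risers give 16 treads; going = 16 × 332 = 5312 mm.

5312 mm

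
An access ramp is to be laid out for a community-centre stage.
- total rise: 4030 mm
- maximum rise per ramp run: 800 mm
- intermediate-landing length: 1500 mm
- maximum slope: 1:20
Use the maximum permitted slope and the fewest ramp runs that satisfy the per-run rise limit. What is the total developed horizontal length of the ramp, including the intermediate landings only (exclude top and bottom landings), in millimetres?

88100 mm

4030 / 800 = 5.037 → round up to 6 ramp runs. That means 5 intermediate landings.
Ramp run (horizontal) at 1:20: 4030 × 20 = 80600 mm.
Intermediate landings: 5 × 1500 = 7500 mm.
Developed length = 80600 + 7500 = 88100 mm.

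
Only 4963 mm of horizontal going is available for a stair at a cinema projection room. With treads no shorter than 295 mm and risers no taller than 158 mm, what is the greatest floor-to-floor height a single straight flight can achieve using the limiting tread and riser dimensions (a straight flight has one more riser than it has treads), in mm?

2686 mm

Treads that fit: ⌊4963 / 295⌋ = 16.
Risers = treads + 1 = 17.
Maximum height = 17 × 158 = 2686 mm.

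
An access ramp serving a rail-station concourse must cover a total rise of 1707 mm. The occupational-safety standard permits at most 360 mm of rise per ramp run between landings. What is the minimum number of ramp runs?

At most 360 each: 1707/360 = 4.74, giving 5 ramp runs.

5 runs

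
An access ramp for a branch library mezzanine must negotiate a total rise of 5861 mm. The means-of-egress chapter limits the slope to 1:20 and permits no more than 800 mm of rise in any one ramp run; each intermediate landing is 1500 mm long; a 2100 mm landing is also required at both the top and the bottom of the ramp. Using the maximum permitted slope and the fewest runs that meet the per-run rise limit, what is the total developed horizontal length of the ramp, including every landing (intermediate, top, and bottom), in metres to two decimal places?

⌈5861/800⌉ = 8 ramp runs. That means 7 intermediate landings.
Horizontal run for 5861 mm of rise at 1:20 is 5861 × 20 = 117220 mm.
Intermediate landings: 7 × 1500 = 10500 mm.
Top and bottom landings: 2 × 2100 = 4200 mm.
Total = 117220 + 10500 + 4200 = 131920 mm.
= 131.92 m.

131.92 m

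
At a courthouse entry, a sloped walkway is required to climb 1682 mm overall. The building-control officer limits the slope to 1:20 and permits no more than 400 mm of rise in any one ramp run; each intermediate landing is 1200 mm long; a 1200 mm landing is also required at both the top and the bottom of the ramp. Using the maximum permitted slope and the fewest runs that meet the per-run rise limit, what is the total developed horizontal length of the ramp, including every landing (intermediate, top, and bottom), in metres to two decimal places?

1682 / 400 = 4.205 → round up to 5 ramp runs. That means 4 intermediate landings.
Horizontal run for 1682 mm of rise at 1:20 is 1682 × 20 = 33640 mm.
4 intermediate landings contribute 4 × 1200 = 4800 mm.
Top and bottom landings: 2 × 1200 = 2400 mm.
Total = 33640 + 4800 + 2400 = 40840 mm.
= 40.84 m.

40.84 m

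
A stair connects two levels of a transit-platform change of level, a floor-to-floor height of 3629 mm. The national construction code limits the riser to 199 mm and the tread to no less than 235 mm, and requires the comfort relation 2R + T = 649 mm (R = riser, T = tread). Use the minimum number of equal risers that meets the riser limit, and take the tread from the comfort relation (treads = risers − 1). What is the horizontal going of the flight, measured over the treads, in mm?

4806 mm

At most 199 each: 3629/199 = 18.24, giving 19 risers.
R = 3629 ÷ 19 = 191 mm.
From 2R + T = 649: T = 649 − 382 = 267 mm.
19 risers give 18 treads; going = 18 × 267 = 4806 mm.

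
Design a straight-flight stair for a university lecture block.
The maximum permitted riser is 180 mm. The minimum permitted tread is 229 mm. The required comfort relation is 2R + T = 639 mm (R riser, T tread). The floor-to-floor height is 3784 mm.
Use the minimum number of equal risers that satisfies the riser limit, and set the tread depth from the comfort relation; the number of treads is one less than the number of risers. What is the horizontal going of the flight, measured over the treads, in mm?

6195 mm

3784 / 180 = 21.022 → round up to 22 risers.
Each riser is 3784/22 = 172 mm (≤ 180 mm).
Tread T = 639 − 2 × 172 = 295 mm (≥ 229 mm).
Going = (22 − 1) × 295 = 6195 mm.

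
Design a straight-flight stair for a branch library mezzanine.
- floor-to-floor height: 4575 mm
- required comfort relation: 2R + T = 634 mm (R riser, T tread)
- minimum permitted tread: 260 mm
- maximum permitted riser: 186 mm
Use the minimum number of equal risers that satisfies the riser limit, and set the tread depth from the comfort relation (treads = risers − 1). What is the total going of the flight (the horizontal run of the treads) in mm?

6432 mm

⌈4575/186⌉ = 25 risers.
Each riser is 4575/25 = 183 mm (≤ 186 mm).
T = 634 − 2·183 = 268 mm, which satisfies the 260 mm minimum.
Going = (25 − 1) × 268 = 6432 mm.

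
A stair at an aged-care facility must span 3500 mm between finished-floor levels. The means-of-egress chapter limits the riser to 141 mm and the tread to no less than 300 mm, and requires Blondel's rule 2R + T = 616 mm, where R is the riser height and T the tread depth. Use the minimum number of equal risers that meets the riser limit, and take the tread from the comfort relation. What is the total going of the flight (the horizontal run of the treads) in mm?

8064 mm

3500 / 141 = 24.82, so 25 risers are needed.
Riser R = 3500 / 25 = 140 mm, within the 141 mm limit.
From 2R + T = 616: T = 616 − 280 = 336 mm.
25 risers give 24 treads; going = 24 × 336 = 8064 mm.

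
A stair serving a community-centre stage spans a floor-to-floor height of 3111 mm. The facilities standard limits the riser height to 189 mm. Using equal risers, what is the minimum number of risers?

17 risers

⌈3111/189⌉ = 17 risers.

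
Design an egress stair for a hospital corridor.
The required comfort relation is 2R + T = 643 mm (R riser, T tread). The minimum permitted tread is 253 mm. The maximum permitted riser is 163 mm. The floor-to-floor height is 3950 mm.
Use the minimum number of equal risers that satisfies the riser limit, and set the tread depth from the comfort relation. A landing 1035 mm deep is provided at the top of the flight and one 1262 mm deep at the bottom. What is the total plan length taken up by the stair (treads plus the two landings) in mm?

10145 mm

At most 163 each: 3950/163 = 24.23, giving 25 risers.
Each riser is 3950/25 = 158 mm (≤ 163 mm).
T = 643 − 2·158 = 327 mm, which satisfies the 253 mm minimum.
Treads = 25 − 1 = 24; going = 24 × 327 = 7848 mm.
Enclosure = 7848 + 1035 + 1262 = 10145 mm.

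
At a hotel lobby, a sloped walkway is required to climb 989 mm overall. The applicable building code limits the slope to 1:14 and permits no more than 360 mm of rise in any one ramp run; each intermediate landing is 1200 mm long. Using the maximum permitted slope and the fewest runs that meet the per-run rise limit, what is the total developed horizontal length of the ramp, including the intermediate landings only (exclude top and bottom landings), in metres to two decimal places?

16.25 m

989 / 360 = 2.75, so 3 ramp runs are needed. That means 2 intermediate landings.
Horizontal run for 989 mm of rise at 1:14 is 989 × 14 = 13846 mm.
Intermediate landings: 2 × 1200 = 2400 mm.
Total developed length = 13846 + 2400 = 16246 mm.
= 16.25 m.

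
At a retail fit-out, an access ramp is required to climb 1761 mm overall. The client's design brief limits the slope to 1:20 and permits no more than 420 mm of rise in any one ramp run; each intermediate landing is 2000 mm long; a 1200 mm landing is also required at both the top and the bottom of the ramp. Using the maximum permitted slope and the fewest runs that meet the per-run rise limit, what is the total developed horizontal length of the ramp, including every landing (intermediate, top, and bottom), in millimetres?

45620 mm

⌈1761/420⌉ = 5 ramp runs. That means 4 intermediate landings.
Ramp run (horizontal) at 1:20: 1761 × 20 = 35220 mm.
4 intermediate landings contribute 4 × 2000 = 8000 mm.
Top and bottom landings: 2 × 1200 = 2400 mm.
Total = 35220 + 8000 + 2400 = 45620 mm.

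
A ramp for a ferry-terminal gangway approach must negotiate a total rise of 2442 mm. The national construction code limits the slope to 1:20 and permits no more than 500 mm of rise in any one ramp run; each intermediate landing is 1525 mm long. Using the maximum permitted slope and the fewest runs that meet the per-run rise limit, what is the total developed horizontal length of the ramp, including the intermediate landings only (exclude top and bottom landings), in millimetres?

54940 mm

⌈2442/500⌉ = 5 ramp runs. That means 4 intermediate landings.
Horizontal run for 2442 mm of rise at 1:20 is 2442 × 20 = 48840 mm.
4 intermediate landings contribute 4 × 1525 = 6100 mm.
Developed length = 48840 + 6100 = 54940 mm.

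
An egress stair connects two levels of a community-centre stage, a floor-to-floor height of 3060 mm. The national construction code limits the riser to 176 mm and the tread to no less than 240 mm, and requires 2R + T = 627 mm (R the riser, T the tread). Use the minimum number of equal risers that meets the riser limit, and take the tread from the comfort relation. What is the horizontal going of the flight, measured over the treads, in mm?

4879 mm

3060 / 176 = 17.386 → round up to 18 risers.
Each riser is 3060/18 = 170 mm (≤ 176 mm).
From 2R + T = 627: T = 627 − 340 = 287 mm.
18 risers give 17 treads; going = 17 × 287 = 4879 mm.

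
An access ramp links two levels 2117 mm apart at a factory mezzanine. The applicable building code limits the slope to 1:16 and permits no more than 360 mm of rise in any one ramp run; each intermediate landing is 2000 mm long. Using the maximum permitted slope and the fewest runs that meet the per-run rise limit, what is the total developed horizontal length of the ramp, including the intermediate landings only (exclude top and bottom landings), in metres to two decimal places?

⌈2117/360⌉ = 6 ramp runs. That means 5 intermediate landings.
Ramp run (horizontal) at 1:16: 2117 × 16 = 33872 mm.
Intermediate landings: 5 × 2000 = 10000 mm.
Developed length = 33872 + 10000 = 43872 mm.
= 43.87 m.

43.87 m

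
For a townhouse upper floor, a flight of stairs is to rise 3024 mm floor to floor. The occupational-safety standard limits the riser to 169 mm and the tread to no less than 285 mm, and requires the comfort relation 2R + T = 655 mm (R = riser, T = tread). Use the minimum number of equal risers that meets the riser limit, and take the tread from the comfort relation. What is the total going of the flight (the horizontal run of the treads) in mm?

3024 / 169 = 17.893 → round up to 18 risers.
R = 3024 ÷ 18 = 168 mm.
From 2R + T = 655: T = 655 − 336 = 319 mm.
18 risers give 17 treads; going = 17 × 319 = 5423 mm.

5423 mm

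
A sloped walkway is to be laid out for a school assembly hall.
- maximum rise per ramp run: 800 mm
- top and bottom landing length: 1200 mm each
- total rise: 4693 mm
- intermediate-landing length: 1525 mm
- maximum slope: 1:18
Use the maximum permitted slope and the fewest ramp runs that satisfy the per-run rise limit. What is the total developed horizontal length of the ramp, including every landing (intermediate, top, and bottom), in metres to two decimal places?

94.50 m

4693 / 800 = 5.87, so 6 ramp runs are needed. That means 5 intermediate landings.
Horizontal run for 4693 mm of rise at 1:18 is 4693 × 18 = 84474 mm.
Intermediate landings: 5 × 1525 = 7625 mm.
Top and bottom landings: 2 × 1200 = 2400 mm.
Total = 84474 + 7625 + 2400 = 94499 mm.
= 94.50 m.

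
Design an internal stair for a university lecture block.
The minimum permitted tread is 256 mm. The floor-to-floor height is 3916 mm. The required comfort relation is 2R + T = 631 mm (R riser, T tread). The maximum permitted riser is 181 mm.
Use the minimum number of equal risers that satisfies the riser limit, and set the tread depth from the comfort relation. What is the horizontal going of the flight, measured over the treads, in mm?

5775 mm

⌈3916/181⌉ = 22 risers.
Each riser is 3916/22 = 178 mm (≤ 181 mm).
T = 631 − 2·178 = 275 mm, which satisfies the 256 mm minimum.
22 risers give 21 treads; going = 21 × 275 = 5775 mm.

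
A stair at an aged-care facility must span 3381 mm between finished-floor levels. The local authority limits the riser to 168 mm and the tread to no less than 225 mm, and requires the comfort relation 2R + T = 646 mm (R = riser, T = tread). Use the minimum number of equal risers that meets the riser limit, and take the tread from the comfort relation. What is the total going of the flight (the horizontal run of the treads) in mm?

At most 168 each: 3381/168 = 20.12, giving 21 risers.
Each riser is 3381/21 = 161 mm (≤ 168 mm).
T = 646 − 2·161 = 324 mm, which satisfies the 225 mm minimum.
Going = (21 − 1) × 324 = 6480 mm.

6480 mm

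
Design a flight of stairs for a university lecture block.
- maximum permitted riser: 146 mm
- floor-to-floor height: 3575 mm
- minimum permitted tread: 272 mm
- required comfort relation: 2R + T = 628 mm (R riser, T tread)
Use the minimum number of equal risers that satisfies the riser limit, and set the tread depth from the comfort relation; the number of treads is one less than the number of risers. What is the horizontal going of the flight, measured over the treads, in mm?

8208 mm

3575 / 146 = 24.49, so 25 risers are needed.
R = 3575 ÷ 25 = 143 mm.
T = 628 − 2·143 = 342 mm, which satisfies the 272 mm minimum.
25 risers give 24 treads; going = 24 × 342 = 8208 mm.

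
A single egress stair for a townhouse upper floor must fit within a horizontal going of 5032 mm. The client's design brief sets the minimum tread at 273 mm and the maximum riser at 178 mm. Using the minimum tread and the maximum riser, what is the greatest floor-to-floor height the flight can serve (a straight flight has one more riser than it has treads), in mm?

3382 mm

5032 / 273 = 18.43, so 18 treads fit.
Risers = treads + 1 = 19.
Maximum height = 19 × 178 = 3382 mm.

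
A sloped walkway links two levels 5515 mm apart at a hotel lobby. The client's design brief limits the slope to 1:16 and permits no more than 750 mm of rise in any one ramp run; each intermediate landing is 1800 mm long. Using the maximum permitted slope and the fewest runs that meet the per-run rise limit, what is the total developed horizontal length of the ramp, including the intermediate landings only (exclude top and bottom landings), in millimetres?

At most 750 each: 5515/750 = 7.35, giving 8 ramp runs. That means 7 intermediate landings.
Ramp run (horizontal) at 1:16: 5515 × 16 = 88240 mm.
Intermediate landings: 7 × 1800 = 12600 mm.
Total developed length = 88240 + 12600 = 100840 mm.

100840 mm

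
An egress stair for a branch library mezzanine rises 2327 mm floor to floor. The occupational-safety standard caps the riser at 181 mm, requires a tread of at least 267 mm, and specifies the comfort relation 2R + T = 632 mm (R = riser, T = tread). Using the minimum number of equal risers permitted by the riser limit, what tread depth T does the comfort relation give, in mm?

⌈2327/181⌉ = 13 risers.
Each riser is 2327/13 = 179 mm (≤ 181 mm).
Tread T = 632 − 2 × 179 = 274 mm (≥ 267 mm).

274 mm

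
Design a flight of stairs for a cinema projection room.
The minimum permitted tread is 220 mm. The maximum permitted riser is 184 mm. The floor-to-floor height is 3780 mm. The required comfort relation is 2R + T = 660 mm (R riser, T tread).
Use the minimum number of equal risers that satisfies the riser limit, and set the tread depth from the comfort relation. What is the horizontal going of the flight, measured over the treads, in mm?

6000 mm

3780 / 184 = 20.543 → round up to 21 risers.
R = 3780 ÷ 21 = 180 mm.
Tread T = 660 − 2 × 180 = 300 mm (≥ 220 mm).
21 risers give 20 treads; going = 20 × 300 = 6000 mm.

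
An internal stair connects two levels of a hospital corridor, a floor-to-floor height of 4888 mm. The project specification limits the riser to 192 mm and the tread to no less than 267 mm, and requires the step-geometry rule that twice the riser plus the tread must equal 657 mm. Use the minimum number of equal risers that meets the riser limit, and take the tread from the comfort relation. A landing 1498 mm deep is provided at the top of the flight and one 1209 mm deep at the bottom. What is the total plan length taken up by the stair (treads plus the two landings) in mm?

⌈4888/192⌉ = 26 risers.
Each riser is 4888/26 = 188 mm (≤ 192 mm).
Tread T = 657 − 2 × 188 = 281 mm (≥ 267 mm).
26 risers give 25 treads; going = 25 × 281 = 7025 mm.
Add landings: 7025 + 1498 + 1209 = 9732 mm.

9732 mm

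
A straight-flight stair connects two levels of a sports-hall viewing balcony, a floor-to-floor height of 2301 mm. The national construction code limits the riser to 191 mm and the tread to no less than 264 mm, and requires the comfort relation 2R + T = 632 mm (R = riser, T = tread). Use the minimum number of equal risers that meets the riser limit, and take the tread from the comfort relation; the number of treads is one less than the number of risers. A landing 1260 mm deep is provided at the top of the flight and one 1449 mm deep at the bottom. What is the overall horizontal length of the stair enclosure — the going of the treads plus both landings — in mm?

2301 / 191 = 12.047 → round up to 13 risers.
R = 2301 ÷ 13 = 177 mm.
From 2R + T = 632: T = 632 − 354 = 278 mm.
Going = (13 − 1) × 278 = 3336 mm.
Add landings: 3336 + 1260 + 1449 = 6045 mm.

6045 mm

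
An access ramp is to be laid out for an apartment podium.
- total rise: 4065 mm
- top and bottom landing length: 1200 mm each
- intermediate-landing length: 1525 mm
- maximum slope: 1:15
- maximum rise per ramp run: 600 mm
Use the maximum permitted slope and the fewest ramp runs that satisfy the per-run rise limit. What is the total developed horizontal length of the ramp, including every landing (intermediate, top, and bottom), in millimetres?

At most 600 each: 4065/600 = 6.78, giving 7 ramp runs. That means 6 intermediate landings.
Ramp run (horizontal) at 1:15: 4065 × 15 = 60975 mm.
6 intermediate landings contribute 6 × 1525 = 9150 mm.
Top and bottom landings: 2 × 1200 = 2400 mm.
Total = 60975 + 9150 + 2400 = 72525 mm.

72525 mm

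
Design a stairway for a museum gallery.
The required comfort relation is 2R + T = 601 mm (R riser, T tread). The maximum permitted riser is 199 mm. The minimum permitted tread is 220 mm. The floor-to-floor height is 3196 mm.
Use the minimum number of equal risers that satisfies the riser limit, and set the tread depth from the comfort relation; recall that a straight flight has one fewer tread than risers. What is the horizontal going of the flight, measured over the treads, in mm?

3600 mm

At most 199 each: 3196/199 = 16.06, giving 17 risers.
R = 3196 ÷ 17 = 188 mm.
T = 601 − 2·188 = 225 mm, which satisfies the 220 mm minimum.
17 risers give 16 treads; going = 16 × 225 = 3600 mm.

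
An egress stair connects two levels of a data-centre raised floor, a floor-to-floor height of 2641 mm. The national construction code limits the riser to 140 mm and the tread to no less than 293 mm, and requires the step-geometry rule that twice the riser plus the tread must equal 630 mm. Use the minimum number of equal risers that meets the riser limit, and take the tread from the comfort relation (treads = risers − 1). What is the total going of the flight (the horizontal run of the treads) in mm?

⌈2641/140⌉ = 19 risers.
R = 2641 ÷ 19 = 139 mm.
Tread T = 630 − 2 × 139 = 352 mm (≥ 293 mm).
19 risers give 18 treads; going = 18 × 352 = 6336 mm.

6336 mm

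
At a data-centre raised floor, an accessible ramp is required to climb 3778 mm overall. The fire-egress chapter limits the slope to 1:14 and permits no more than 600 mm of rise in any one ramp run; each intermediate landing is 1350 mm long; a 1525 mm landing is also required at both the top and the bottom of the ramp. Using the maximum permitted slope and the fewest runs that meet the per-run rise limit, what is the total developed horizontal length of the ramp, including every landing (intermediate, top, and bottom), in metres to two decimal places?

3778 / 600 = 6.30, so 7 ramp runs are needed. That means 6 intermediate landings.
Ramp run (horizontal) at 1:14: 3778 × 14 = 52892 mm.
Intermediate landings: 6 × 1350 = 8100 mm.
Top and bottom landings: 2 × 1525 = 3050 mm.
Total = 52892 + 8100 + 3050 = 64042 mm.
= 64.04 m.

64.04 m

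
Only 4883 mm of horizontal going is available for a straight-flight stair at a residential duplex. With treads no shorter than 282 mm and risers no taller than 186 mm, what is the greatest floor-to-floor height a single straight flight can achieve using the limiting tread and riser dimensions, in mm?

Treads that fit: ⌊4883 / 282⌋ = 17.
Risers = treads + 1 = 18.
Maximum height = 18 × 186 = 3348 mm.

3348 mm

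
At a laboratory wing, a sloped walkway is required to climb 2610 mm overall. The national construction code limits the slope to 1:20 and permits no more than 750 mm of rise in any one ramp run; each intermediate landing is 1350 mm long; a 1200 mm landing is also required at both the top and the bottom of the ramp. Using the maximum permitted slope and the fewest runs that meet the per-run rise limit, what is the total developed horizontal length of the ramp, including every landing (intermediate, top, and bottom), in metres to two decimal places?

2610 / 750 = 3.480 → round up to 4 ramp runs. That means 3 intermediate landings.
Ramp run (horizontal) at 1:20: 2610 × 20 = 52200 mm.
3 intermediate landings contribute 3 × 1350 = 4050 mm.
Top and bottom landings: 2 × 1200 = 2400 mm.
Total = 52200 + 4050 + 2400 = 58650 mm.
= 58.65 m.

58.65 m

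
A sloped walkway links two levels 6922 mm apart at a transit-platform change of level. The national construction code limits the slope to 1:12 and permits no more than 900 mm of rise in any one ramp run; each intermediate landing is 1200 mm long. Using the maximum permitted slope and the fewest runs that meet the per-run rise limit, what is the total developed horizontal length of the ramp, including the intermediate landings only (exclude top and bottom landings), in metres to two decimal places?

91.46 m

⌈6922/900⌉ = 8 ramp runs. That means 7 intermediate landings.
Ramp run (horizontal) at 1:12: 6922 × 12 = 83064 mm.
Intermediate landings: 7 × 1200 = 8400 mm.
Total developed length = 83064 + 8400 = 91464 mm.
= 91.46 m.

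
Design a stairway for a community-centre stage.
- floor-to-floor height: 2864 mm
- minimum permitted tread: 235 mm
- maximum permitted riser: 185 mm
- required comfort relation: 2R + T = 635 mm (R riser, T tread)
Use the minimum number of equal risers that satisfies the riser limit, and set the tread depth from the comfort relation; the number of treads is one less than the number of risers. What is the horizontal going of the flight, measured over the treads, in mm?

4155 mm

⌈2864/185⌉ = 16 risers.
Each riser is 2864/16 = 179 mm (≤ 185 mm).
Tread T = 635 − 2 × 179 = 277 mm (≥ 235 mm).
16 risers give 15 treads; going = 15 × 277 = 4155 mm.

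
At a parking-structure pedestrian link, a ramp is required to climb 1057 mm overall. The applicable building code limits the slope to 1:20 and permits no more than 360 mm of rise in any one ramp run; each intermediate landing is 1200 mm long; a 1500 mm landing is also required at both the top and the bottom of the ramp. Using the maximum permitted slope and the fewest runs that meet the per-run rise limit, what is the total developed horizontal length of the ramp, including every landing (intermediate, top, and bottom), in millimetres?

26540 mm

⌈1057/360⌉ = 3 ramp runs. That means 2 intermediate landings.
Horizontal run for 1057 mm of rise at 1:20 is 1057 × 20 = 21140 mm.
Intermediate landings: 2 × 1200 = 2400 mm.
Top and bottom landings: 2 × 1500 = 3000 mm.
Total = 21140 + 2400 + 3000 = 26540 mm.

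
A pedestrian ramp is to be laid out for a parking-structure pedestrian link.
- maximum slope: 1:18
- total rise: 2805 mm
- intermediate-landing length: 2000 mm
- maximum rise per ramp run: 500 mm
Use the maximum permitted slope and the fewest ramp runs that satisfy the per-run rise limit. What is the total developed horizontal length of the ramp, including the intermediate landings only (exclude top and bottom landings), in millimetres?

⌈2805/500⌉ = 6 ramp runs. That means 5 intermediate landings.
Horizontal run for 2805 mm of rise at 1:18 is 2805 × 18 = 50490 mm.
Intermediate landings: 5 × 2000 = 10000 mm.
Developed length = 50490 + 10000 = 60490 mm.

60490 mm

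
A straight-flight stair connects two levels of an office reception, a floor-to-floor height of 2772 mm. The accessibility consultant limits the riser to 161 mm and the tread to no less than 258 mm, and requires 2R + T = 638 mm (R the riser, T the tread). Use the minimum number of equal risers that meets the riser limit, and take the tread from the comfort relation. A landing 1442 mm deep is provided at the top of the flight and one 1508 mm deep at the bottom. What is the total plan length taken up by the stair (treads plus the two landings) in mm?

2772 / 161 = 17.217 → round up to 18 risers.
R = 2772 ÷ 18 = 154 mm.
Tread T = 638 − 2 × 154 = 330 mm (≥ 258 mm).
Going = (18 − 1) × 330 = 5610 mm.
Enclosure = 5610 + 1442 + 1508 = 8560 mm.

8560 mm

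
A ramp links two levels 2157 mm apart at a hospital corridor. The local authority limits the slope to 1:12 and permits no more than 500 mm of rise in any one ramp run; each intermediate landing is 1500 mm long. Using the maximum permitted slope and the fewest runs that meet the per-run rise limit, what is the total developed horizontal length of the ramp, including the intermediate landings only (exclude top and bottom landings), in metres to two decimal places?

⌈2157/500⌉ = 5 ramp runs. That means 4 intermediate landings.
Horizontal run for 2157 mm of rise at 1:12 is 2157 × 12 = 25884 mm.
4 intermediate landings contribute 4 × 1500 = 6000 mm.
Total developed length = 25884 + 6000 = 31884 mm.
= 31.88 m.

31.88 m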